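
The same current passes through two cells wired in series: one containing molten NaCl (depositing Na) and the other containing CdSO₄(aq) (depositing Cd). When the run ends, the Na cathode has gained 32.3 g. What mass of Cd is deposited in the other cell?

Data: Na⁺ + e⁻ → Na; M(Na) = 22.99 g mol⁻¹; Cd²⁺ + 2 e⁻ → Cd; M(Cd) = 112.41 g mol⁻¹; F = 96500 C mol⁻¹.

79.0 g

n(Na) = 32.3 / 22.99 = 1.405 mol.
Since Na⁺ + e⁻ → Na, n(e⁻) passed = 1 × 1.405 = 1.405 mol.
Cells in series carry the same charge, so the same 1.405 mol of electrons passes through cell 2.
Cd²⁺ + 2 e⁻ → Cd, so n(Cd) = 1.405 / 2 = 0.7025 mol.
m(Cd) = 0.7025 × 112.41 = 79.0 g.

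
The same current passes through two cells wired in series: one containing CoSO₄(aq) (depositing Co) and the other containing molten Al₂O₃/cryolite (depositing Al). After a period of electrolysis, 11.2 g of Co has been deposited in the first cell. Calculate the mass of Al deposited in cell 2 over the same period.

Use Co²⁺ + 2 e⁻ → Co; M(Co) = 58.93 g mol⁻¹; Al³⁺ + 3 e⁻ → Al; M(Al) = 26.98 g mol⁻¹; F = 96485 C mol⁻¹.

n(Co) = 11.2 / 58.93 = 0.1901 mol.
Since Co²⁺ + 2 e⁻ → Co, n(e⁻) passed = 2 × 0.1901 = 0.3801 mol.
Cells in series carry the same charge, so the same 0.3801 mol of electrons passes through cell 2.
Al³⁺ + 3 e⁻ → Al, so n(Al) = 0.3801 / 3 = 0.1267 mol.
m(Al) = 0.1267 × 26.98 = 3.42 g.

3.42 g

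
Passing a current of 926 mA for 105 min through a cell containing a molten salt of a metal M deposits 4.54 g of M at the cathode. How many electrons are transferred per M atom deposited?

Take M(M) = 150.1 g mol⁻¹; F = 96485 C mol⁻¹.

2

Q = I·t = 0.9260 A × 6300.0 s = 5834 C, so n(e⁻) = 5834/96485 = 0.06046 mol.
n(M) deposited = 4.54 / 150.1 = 0.03025 mol.
Electrons per atom = n(e⁻)/n(M) = 0.06046 / 0.03025 = 2.00 ≈ 2, so the ion is M²⁺.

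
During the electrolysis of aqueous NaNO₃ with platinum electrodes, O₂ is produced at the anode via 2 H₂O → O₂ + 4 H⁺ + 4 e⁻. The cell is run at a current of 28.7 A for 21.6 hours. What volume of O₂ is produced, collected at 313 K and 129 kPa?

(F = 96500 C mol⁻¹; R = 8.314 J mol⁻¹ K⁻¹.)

Q = I·t = 28.70 A × 77760 s = 2232000 C.
n(e⁻) = Q/F = 2232000 / 96500 = 23.13 mol.
4 electrons are transferred per O₂ molecule, so n(O₂) = 23.13 / 4 = 5.782 mol.
V = nRT/P = (5.782 × 8.314 × 313) / (129 × 10³ Pa) = 0.117 m³ = 117 L.

117 L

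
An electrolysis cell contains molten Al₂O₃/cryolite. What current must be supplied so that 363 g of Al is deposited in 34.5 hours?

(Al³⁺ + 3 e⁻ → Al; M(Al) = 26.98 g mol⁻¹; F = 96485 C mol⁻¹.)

n(Al) = 363 / 26.98 = 13.45 mol.
n(e⁻) = 3 × 13.45 = 40.36 mol.
Q = n(e⁻)·F = 40.36 × 96485 = 3894000 C.
I = Q/t = 3894000 / 124200 s = 31.4 A.

31.4 A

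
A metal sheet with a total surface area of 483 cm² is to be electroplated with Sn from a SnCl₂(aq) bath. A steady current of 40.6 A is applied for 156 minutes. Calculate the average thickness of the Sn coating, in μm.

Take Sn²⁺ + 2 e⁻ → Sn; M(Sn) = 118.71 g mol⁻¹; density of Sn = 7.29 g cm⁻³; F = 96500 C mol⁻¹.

664 μm

Q = I·t = 40.60 × 9360.0 = 380000 C; n(e⁻) = 3.938 mol.
n(Sn) = n(e⁻)/2 = 1.969 mol, so m = 1.969 × 118.71 = 233.7 g.
Volume = m/ρ = 233.7 / 7.29 = 32.06 cm³.
Thickness = V/A = 32.06 / 483 = 0.0664 cm = 664 μm.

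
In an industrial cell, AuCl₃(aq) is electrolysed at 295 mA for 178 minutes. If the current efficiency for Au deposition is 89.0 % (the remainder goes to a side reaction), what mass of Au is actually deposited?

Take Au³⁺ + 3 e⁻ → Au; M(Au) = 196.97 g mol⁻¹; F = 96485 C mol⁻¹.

Q = I·t = 0.2950 × 10680 = 3151 C.
n(e⁻) = 3151/96485 = 0.03265 mol; theoretically n(Au) = 0.03265/3 = 0.01088 mol, m_theo = 2.144 g.
At 89.0 % efficiency, m_actual = 0.890 × 2.144 = 1.91 g.

1.91 g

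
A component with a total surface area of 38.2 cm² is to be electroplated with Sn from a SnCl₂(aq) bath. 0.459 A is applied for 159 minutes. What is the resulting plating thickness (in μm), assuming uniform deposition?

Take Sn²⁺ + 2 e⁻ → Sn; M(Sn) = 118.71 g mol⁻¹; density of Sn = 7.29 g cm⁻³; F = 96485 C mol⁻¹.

96.7 μm

Q = I·t = 0.4590 × 9540.0 = 4379 C; n(e⁻) = 0.04538 mol.
n(Sn) = n(e⁻)/2 = 0.02269 mol, so m = 0.02269 × 118.71 = 2.694 g.
Volume = m/ρ = 2.694 / 7.29 = 0.3695 cm³.
Thickness = V/A = 0.3695 / 38.2 = 0.00967 cm = 96.7 μm.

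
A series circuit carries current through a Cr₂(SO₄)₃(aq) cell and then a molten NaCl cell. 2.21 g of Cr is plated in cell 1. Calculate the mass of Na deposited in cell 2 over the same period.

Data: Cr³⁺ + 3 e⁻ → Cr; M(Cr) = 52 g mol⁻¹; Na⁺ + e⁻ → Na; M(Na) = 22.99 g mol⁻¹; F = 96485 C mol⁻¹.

n(Cr) = 2.21 / 52 = 0.04250 mol.
Since Cr³⁺ + 3 e⁻ → Cr, n(e⁻) passed = 3 × 0.04250 = 0.1275 mol.
Cells in series carry the same charge, so the same 0.1275 mol of electrons passes through cell 2.
Na⁺ + e⁻ → Na, so n(Na) = 0.1275 / 1 = 0.1275 mol.
m(Na) = 0.1275 × 22.99 = 2.93 g.

2.93 g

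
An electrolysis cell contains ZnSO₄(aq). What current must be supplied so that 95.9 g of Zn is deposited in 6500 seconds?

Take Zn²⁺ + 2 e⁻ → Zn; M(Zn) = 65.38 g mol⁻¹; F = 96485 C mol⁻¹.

43.5 A

n(Zn) = 95.9 / 65.38 = 1.467 mol.
n(e⁻) = 2 × 1.467 = 2.934 mol.
Q = n(e⁻)·F = 2.934 × 96485 = 283100 C.
I = Q/t = 283100 / 6500.0 s = 43.5 A.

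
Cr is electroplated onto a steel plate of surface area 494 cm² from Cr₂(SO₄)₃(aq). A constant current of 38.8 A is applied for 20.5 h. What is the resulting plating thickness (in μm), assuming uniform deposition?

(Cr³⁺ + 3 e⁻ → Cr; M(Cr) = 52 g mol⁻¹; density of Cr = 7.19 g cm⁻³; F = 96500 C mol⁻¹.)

Q = I·t = 38.80 × 73800 = 2863000 C; n(e⁻) = 29.67 mol.
n(Cr) = n(e⁻)/3 = 9.891 mol, so m = 9.891 × 52 = 514.3 g.
Volume = m/ρ = 514.3 / 7.19 = 71.53 cm³.
Thickness = V/A = 71.53 / 494 = 0.145 cm = 1450 μm.

1450 μm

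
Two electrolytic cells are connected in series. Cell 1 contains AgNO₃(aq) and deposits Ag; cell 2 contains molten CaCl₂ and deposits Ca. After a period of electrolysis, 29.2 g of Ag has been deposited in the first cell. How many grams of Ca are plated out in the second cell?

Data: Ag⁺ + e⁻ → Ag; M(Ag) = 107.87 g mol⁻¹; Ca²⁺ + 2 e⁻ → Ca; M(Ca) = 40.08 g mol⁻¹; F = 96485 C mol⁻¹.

n(Ag) = 29.2 / 107.87 = 0.2707 mol.
Since Ag⁺ + e⁻ → Ag, n(e⁻) passed = 1 × 0.2707 = 0.2707 mol.
Cells in series carry the same charge, so the same 0.2707 mol of electrons passes through cell 2.
Ca²⁺ + 2 e⁻ → Ca, so n(Ca) = 0.2707 / 2 = 0.1353 mol.
m(Ca) = 0.1353 × 40.08 = 5.42 g.

5.42 g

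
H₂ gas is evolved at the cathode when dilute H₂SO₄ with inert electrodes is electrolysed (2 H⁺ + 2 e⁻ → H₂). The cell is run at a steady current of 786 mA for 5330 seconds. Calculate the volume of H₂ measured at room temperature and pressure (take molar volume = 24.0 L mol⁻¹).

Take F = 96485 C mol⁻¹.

Q = I·t = 0.7860 A × 5330.0 s = 4189 C.
n(e⁻) = Q/F = 4189 / 96485 = 0.04342 mol.
2 electrons are transferred per H₂ molecule, so n(H₂) = 0.04342 / 2 = 0.02171 mol.
V = n × V_m = 0.02171 × 24.0 = 0.521 L.

0.521 L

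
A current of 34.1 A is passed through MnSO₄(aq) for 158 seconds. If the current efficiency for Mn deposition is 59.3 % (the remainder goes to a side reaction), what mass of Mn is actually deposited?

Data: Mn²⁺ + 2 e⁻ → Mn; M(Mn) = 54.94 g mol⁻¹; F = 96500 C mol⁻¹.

Q = I·t = 34.10 × 158.00 = 5388 C.
n(e⁻) = 5388/96500 = 0.05583 mol; theoretically n(Mn) = 0.05583/2 = 0.02792 mol, m_theo = 1.534 g.
At 59.3 % efficiency, m_actual = 0.593 × 1.534 = 0.909 g.

0.909 g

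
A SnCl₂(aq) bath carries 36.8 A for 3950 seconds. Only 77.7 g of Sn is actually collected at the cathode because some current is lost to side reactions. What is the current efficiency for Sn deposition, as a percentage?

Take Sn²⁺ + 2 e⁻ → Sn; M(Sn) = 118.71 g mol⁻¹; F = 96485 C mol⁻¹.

Q = I·t = 36.80 × 3950.0 = 145400 C; n(e⁻) = 145400/96485 = 1.507 mol.
Theoretical n(Sn) = n(e⁻)/2 = 0.7533 mol, i.e. m_theo = 0.7533 × 118.71 = 89.42 g.
Efficiency = m_actual / m_theo = 77.7 / 89.42 = 86.9 %.

86.9 %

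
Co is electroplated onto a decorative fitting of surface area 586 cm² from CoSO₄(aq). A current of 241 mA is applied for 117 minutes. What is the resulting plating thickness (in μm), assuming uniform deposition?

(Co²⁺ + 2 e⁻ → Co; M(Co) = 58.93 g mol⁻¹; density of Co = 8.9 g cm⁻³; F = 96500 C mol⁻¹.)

0.990 μm

Q = I·t = 0.2410 × 7020.0 = 1692 C; n(e⁻) = 0.01753 mol.
n(Co) = n(e⁻)/2 = 0.008766 mol, so m = 0.008766 × 58.93 = 0.5166 g.
Volume = m/ρ = 0.5166 / 8.9 = 0.05804 cm³.
Thickness = V/A = 0.05804 / 586 = 9.90 × 10⁻⁵ cm = 0.990 μm.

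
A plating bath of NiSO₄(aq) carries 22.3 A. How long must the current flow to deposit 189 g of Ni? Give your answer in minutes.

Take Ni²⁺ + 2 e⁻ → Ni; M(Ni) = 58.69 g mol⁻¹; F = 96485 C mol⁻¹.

464 min

n(Ni) = m/M = 189 / 58.69 = 3.220 mol.
Each Ni atom requires 2 electrons, so n(e⁻) = 2 × 3.220 = 6.441 mol.
Q = n(e⁻)·F = 6.441 × 96485 = 621400 C.
t = Q/I = 621400 / 22.30 A = 27870 s = 464 min.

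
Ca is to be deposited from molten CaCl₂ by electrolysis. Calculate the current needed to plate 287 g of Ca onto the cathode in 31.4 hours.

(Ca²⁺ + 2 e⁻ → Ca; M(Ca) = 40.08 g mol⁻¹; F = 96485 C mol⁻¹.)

12.2 A

n(Ca) = 287 / 40.08 = 7.161 mol.
n(e⁻) = 2 × 7.161 = 14.32 mol.
Q = n(e⁻)·F = 14.32 × 96485 = 1382000 C.
I = Q/t = 1382000 / 113040 s = 12.2 A.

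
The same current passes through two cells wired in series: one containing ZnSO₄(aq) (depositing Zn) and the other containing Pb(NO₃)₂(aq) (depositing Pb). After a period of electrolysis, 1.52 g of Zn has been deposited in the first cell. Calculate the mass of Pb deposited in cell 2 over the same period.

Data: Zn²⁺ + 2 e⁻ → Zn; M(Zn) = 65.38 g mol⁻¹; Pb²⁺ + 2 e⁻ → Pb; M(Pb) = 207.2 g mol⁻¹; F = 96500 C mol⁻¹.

n(Zn) = 1.52 / 65.38 = 0.02325 mol.
Since Zn²⁺ + 2 e⁻ → Zn, n(e⁻) passed = 2 × 0.02325 = 0.04650 mol.
Cells in series carry the same charge, so the same 0.04650 mol of electrons passes through cell 2.
Pb²⁺ + 2 e⁻ → Pb, so n(Pb) = 0.04650 / 2 = 0.02325 mol.
m(Pb) = 0.02325 × 207.2 = 4.82 g.

4.82 g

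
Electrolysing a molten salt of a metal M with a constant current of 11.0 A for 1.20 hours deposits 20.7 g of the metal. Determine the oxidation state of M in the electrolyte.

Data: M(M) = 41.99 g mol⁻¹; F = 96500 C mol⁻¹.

Q = I·t = 11.00 A × 4320.0 s = 47520 C, so n(e⁻) = 47520/96500 = 0.4924 mol.
n(M) deposited = 20.7 / 41.99 = 0.4930 mol.
Electrons per atom = n(e⁻)/n(M) = 0.4924 / 0.4930 = 0.999 ≈ 1, so the ion is M⁺.

+1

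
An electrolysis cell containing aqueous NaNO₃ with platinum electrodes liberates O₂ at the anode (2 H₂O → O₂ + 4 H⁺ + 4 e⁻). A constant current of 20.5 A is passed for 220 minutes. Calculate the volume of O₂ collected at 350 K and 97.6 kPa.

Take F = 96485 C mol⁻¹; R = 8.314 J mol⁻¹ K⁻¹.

Q = I·t = 20.50 A × 13200 s = 270600 C.
n(e⁻) = Q/F = 270600 / 96485 = 2.805 mol.
4 electrons are transferred per O₂ molecule, so n(O₂) = 2.805 / 4 = 0.7011 mol.
V = nRT/P = (0.7011 × 8.314 × 350) / (97.6 × 10³ Pa) = 0.0209 m³ = 20.9 L.

20.9 L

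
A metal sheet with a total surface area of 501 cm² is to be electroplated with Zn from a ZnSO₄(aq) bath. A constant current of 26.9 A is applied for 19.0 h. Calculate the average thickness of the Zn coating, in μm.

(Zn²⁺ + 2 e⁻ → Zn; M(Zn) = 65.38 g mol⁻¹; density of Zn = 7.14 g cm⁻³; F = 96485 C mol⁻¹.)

1740 μm

Q = I·t = 26.90 × 68400 = 1840000 C; n(e⁻) = 19.07 mol.
n(Zn) = n(e⁻)/2 = 9.535 mol, so m = 9.535 × 65.38 = 623.4 g.
Volume = m/ρ = 623.4 / 7.14 = 87.31 cm³.
Thickness = V/A = 87.31 / 501 = 0.174 cm = 1740 μm.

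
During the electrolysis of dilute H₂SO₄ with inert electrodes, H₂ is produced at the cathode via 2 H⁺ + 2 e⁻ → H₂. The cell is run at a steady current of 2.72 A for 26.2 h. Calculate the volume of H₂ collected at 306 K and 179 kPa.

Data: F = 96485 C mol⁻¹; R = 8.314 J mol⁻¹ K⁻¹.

18.9 L

Q = I·t = 2.720 A × 94320 s = 256600 C.
n(e⁻) = Q/F = 256600 / 96485 = 2.659 mol.
2 electrons are transferred per H₂ molecule, so n(H₂) = 2.659 / 2 = 1.329 mol.
V = nRT/P = (1.329 × 8.314 × 306) / (179 × 10³ Pa) = 0.0189 m³ = 18.9 L.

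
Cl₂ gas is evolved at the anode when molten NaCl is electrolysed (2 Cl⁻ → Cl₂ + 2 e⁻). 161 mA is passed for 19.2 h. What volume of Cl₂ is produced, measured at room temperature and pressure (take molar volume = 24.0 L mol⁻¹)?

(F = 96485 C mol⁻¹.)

1.38 L

Q = I·t = 0.1610 A × 69120 s = 11130 C.
n(e⁻) = Q/F = 11130 / 96485 = 0.1153 mol.
2 electrons are transferred per Cl₂ molecule, so n(Cl₂) = 0.1153 / 2 = 0.05767 mol.
V = n × V_m = 0.05767 × 24.0 = 1.38 L.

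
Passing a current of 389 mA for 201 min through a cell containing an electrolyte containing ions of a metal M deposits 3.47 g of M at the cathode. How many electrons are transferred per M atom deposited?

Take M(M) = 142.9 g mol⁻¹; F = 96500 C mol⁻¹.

Q = I·t = 0.3890 A × 12060 s = 4691 C, so n(e⁻) = 4691/96500 = 0.04861 mol.
n(M) deposited = 3.47 / 142.9 = 0.02428 mol.
Electrons per atom = n(e⁻)/n(M) = 0.04861 / 0.02428 = 2.00 ≈ 2, so the ion is M²⁺.

2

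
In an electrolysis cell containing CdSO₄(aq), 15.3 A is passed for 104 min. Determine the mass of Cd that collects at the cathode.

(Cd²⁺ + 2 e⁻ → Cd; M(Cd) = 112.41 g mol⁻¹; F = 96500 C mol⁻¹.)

Q = I·t = 15.30 A × 6240.0 s = 95470 C.
n(e⁻) = Q/F = 95470 / 96500 = 0.9893 mol.
Cd²⁺ + 2 e⁻ → Cd, so n(Cd) = n(e⁻)/2 = 0.4947 mol.
m = n·M = 0.4947 × 112.41 = 55.6 g.

55.6 g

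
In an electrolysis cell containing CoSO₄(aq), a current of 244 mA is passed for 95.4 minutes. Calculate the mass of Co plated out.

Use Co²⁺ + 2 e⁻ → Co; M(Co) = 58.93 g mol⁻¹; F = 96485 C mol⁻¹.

0.427 g

Q = I·t = 0.2440 A × 5724.0 s = 1397 C.
n(e⁻) = Q/F = 1397 / 96485 = 0.01448 mol.
Co²⁺ + 2 e⁻ → Co, so n(Co) = n(e⁻)/2 = 0.007238 mol.
m = n·M = 0.007238 × 58.93 = 0.427 g.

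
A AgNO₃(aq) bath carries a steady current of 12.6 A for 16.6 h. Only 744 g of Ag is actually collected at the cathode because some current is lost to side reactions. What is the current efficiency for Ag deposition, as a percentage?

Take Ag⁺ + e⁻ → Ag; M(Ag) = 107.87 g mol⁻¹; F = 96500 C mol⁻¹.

Q = I·t = 12.60 × 59760 = 753000 C; n(e⁻) = 753000/96500 = 7.803 mol.
Theoretical n(Ag) = n(e⁻)/1 = 7.803 mol, i.e. m_theo = 7.803 × 107.87 = 841.7 g.
Efficiency = m_actual / m_theo = 744 / 841.7 = 88.4 %.

88.4 %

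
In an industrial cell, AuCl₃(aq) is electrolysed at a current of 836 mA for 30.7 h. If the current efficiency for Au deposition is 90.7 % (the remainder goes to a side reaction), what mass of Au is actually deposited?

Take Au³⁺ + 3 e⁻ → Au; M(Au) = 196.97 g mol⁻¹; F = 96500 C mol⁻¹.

Q = I·t = 0.8360 × 110520 = 92390 C.
n(e⁻) = 92390/96500 = 0.9575 mol; theoretically n(Au) = 0.9575/3 = 0.3192 mol, m_theo = 62.86 g.
At 90.7 % efficiency, m_actual = 0.907 × 62.86 = 57.0 g.

57.0 g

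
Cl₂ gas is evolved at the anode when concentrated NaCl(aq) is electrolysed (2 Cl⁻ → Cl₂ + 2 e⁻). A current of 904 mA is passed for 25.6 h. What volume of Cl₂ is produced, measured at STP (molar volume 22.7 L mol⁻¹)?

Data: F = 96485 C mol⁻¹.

9.80 L

Q = I·t = 0.9040 A × 92160 s = 83310 C.
n(e⁻) = Q/F = 83310 / 96485 = 0.8635 mol.
2 electrons are transferred per Cl₂ molecule, so n(Cl₂) = 0.8635 / 2 = 0.4317 mol.
V = n × V_m = 0.4317 × 22.7 = 9.80 L.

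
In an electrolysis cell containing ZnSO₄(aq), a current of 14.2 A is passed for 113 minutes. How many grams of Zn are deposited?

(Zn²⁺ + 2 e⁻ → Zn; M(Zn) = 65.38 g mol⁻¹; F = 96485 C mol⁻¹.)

32.6 g

Q = I·t = 14.20 A × 6780.0 s = 96280 C.
n(e⁻) = Q/F = 96280 / 96485 = 0.9978 mol.
Zn²⁺ + 2 e⁻ → Zn, so n(Zn) = n(e⁻)/2 = 0.4989 mol.
m = n·M = 0.4989 × 65.38 = 32.6 g.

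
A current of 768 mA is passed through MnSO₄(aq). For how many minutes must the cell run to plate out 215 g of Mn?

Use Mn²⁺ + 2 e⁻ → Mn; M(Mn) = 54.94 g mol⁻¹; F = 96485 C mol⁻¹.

n(Mn) = m/M = 215 / 54.94 = 3.913 mol.
Each Mn atom requires 2 electrons, so n(e⁻) = 2 × 3.913 = 7.827 mol.
Q = n(e⁻)·F = 7.827 × 96485 = 755200 C.
t = Q/I = 755200 / 0.7680 A = 983300 s = 16400 min.

16400 min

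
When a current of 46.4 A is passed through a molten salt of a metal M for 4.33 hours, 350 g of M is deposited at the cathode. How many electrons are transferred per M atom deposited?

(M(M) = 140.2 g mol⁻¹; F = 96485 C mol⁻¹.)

3

Q = I·t = 46.40 A × 15588 s = 723300 C, so n(e⁻) = 723300/96485 = 7.496 mol.
n(M) deposited = 350 / 140.2 = 2.496 mol.
Electrons per atom = n(e⁻)/n(M) = 7.496 / 2.496 = 3.00 ≈ 3, so the ion is M³⁺.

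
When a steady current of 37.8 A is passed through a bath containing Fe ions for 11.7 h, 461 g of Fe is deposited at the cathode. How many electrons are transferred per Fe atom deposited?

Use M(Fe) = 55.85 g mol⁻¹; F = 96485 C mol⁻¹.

Q = I·t = 37.80 A × 42120 s = 1592000 C, so n(e⁻) = 1592000/96485 = 16.50 mol.
n(Fe) deposited = 461 / 55.85 = 8.254 mol.
Electrons per atom = n(e⁻)/n(Fe) = 16.50 / 8.254 = 2.00 ≈ 2, so the ion is Fe²⁺.

2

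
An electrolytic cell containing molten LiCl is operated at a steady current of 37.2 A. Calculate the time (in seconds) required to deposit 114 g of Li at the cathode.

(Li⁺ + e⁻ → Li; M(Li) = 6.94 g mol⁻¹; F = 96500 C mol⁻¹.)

n(Li) = m/M = 114 / 6.94 = 16.43 mol.
Each Li atom requires 1 electron, so n(e⁻) = 1 × 16.43 = 16.43 mol.
Q = n(e⁻)·F = 16.43 × 96500 = 1585000 C.
t = Q/I = 1585000 / 37.20 A = 42610 s.

42600 s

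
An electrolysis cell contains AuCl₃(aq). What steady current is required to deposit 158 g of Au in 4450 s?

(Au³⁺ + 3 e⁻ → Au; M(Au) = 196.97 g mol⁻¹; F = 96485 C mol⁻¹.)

n(Au) = 158 / 196.97 = 0.8022 mol.
n(e⁻) = 3 × 0.8022 = 2.406 mol.
Q = n(e⁻)·F = 2.406 × 96485 = 232200 C.
I = Q/t = 232200 / 4450.0 s = 52.2 A.

52.2 A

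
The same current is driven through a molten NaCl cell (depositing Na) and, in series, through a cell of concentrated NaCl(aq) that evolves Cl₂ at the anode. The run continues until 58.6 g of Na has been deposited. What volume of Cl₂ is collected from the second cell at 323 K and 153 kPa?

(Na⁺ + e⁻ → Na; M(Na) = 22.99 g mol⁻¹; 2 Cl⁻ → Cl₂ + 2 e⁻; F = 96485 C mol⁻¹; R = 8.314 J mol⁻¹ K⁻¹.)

n(Na) = 58.6 / 22.99 = 2.549 mol, so n(e⁻) = 1 × 2.549 = 2.549 mol.
The cells are in series, so the same 2.549 mol of electrons passes through the second cell.
2 Cl⁻ → Cl₂ + 2 e⁻ — 2 mol e⁻ per mol Cl₂, so n(Cl₂) = 2.549/2 = 1.274 mol.
V = nRT/P = (1.274 × 8.314 × 323) / (153 × 10³) = 0.0224 m³ = 22.4 L.

22.4 L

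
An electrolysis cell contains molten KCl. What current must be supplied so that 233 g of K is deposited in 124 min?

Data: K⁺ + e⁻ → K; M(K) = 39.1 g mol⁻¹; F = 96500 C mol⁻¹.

n(K) = 233 / 39.1 = 5.959 mol.
n(e⁻) = 1 × 5.959 = 5.959 mol.
Q = n(e⁻)·F = 5.959 × 96500 = 575100 C.
I = Q/t = 575100 / 7440.0 s = 77.3 A.

77.3 A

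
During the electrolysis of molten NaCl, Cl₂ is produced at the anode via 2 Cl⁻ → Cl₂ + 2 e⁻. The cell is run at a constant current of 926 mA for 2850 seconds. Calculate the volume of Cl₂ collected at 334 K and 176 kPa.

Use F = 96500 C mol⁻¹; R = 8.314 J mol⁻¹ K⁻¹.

0.216 L

Q = I·t = 0.9260 A × 2850.0 s = 2639 C.
n(e⁻) = Q/F = 2639 / 96500 = 0.02735 mol.
2 electrons are transferred per Cl₂ molecule, so n(Cl₂) = 0.02735 / 2 = 0.01367 mol.
V = nRT/P = (0.01367 × 8.314 × 334) / (176 × 10³ Pa) = 2.16 × 10⁻⁴ m³ = 0.216 L.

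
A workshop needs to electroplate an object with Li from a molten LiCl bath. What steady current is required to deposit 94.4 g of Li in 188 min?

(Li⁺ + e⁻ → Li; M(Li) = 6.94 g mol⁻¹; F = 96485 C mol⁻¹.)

n(Li) = 94.4 / 6.94 = 13.60 mol.
n(e⁻) = 1 × 13.60 = 13.60 mol.
Q = n(e⁻)·F = 13.60 × 96485 = 1312000 C.
I = Q/t = 1312000 / 11280 s = 116 A.

116 A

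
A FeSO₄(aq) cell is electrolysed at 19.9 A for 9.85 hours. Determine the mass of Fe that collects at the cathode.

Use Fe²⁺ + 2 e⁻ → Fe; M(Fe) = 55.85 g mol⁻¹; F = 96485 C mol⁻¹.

Q = I·t = 19.90 A × 35460 s = 705700 C.
n(e⁻) = Q/F = 705700 / 96485 = 7.314 mol.
Fe²⁺ + 2 e⁻ → Fe, so n(Fe) = n(e⁻)/2 = 3.657 mol.
m = n·M = 3.657 × 55.85 = 204 g.

204 g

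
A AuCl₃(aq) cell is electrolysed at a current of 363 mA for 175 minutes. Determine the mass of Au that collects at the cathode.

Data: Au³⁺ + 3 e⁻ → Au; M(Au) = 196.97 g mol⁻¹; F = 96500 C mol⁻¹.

2.59 g

Q = I·t = 0.3630 A × 10500 s = 3812 C.
n(e⁻) = Q/F = 3812 / 96500 = 0.03950 mol.
Au³⁺ + 3 e⁻ → Au, so n(Au) = n(e⁻)/3 = 0.01317 mol.
m = n·M = 0.01317 × 196.97 = 2.59 g.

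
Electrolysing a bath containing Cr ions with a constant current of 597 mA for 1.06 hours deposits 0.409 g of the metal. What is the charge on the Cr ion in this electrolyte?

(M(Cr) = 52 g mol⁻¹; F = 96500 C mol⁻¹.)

Q = I·t = 0.5970 A × 3816.0 s = 2278 C, so n(e⁻) = 2278/96500 = 0.02361 mol.
n(Cr) deposited = 0.409 / 52 = 0.007865 mol.
Electrons per atom = n(e⁻)/n(Cr) = 0.02361 / 0.007865 = 3.00 ≈ 3, so the ion is Cr³⁺.

+3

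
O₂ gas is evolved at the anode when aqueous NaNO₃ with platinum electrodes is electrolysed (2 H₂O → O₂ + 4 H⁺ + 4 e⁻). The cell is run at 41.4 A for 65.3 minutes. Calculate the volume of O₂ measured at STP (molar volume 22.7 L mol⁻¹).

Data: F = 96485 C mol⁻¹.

Q = I·t = 41.40 A × 3918.0 s = 162200 C.
n(e⁻) = Q/F = 162200 / 96485 = 1.681 mol.
4 electrons are transferred per O₂ molecule, so n(O₂) = 1.681 / 4 = 0.4203 mol.
V = n × V_m = 0.4203 × 22.7 = 9.54 L.

9.54 L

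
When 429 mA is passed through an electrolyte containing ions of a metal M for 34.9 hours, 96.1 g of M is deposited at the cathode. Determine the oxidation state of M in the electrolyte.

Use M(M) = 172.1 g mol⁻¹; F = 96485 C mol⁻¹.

+1

Q = I·t = 0.4290 A × 125640 s = 53900 C, so n(e⁻) = 53900/96485 = 0.5586 mol.
n(M) deposited = 96.1 / 172.1 = 0.5584 mol.
Electrons per atom = n(e⁻)/n(M) = 0.5586 / 0.5584 = 1.00 ≈ 1, so the ion is M⁺.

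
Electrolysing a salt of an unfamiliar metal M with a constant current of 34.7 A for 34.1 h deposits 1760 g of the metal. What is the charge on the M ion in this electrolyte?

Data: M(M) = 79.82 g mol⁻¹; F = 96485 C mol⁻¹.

+2

Q = I·t = 34.70 A × 122760 s = 4260000 C, so n(e⁻) = 4260000/96485 = 44.15 mol.
n(M) deposited = 1760 / 79.82 = 22.05 mol.
Electrons per atom = n(e⁻)/n(M) = 44.15 / 22.05 = 2.00 ≈ 2, so the ion is M²⁺.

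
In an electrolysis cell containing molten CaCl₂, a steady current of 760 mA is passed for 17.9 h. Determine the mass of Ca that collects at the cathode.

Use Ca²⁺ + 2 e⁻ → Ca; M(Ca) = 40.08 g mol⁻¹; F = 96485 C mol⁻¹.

Q = I·t = 0.7600 A × 64440 s = 48970 C.
n(e⁻) = Q/F = 48970 / 96485 = 0.5076 mol.
Ca²⁺ + 2 e⁻ → Ca, so n(Ca) = n(e⁻)/2 = 0.2538 mol.
m = n·M = 0.2538 × 40.08 = 10.2 g.

10.2 g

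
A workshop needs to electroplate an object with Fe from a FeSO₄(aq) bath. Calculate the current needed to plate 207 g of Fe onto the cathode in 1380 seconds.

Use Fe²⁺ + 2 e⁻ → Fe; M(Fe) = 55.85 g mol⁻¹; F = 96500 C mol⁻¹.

n(Fe) = 207 / 55.85 = 3.706 mol.
n(e⁻) = 2 × 3.706 = 7.413 mol.
Q = n(e⁻)·F = 7.413 × 96500 = 715300 C.
I = Q/t = 715300 / 1380.0 s = 518 A.

518 A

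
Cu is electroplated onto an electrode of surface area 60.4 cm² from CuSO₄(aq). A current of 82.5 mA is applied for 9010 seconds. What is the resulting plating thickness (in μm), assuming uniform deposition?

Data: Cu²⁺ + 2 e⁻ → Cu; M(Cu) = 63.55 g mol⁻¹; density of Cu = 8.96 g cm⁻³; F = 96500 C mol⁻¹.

4.52 μm

Q = I·t = 0.08250 × 9010.0 = 743.3 C; n(e⁻) = 0.007703 mol.
n(Cu) = n(e⁻)/2 = 0.003851 mol, so m = 0.003851 × 63.55 = 0.2448 g.
Volume = m/ρ = 0.2448 / 8.96 = 0.02732 cm³.
Thickness = V/A = 0.02732 / 60.4 = 4.52 × 10⁻⁴ cm = 4.52 μm.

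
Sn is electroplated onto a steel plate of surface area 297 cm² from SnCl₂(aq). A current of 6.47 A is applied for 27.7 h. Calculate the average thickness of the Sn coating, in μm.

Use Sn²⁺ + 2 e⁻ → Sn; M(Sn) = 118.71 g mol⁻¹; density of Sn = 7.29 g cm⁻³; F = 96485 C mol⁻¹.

1830 μm

Q = I·t = 6.470 × 99720 = 645200 C; n(e⁻) = 6.687 mol.
n(Sn) = n(e⁻)/2 = 3.343 mol, so m = 3.343 × 118.71 = 396.9 g.
Volume = m/ρ = 396.9 / 7.29 = 54.44 cm³.
Thickness = V/A = 54.44 / 297 = 0.183 cm = 1830 μm.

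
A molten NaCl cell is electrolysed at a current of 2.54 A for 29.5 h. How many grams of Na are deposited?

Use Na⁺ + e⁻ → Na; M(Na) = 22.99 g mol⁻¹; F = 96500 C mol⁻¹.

64.3 g

Q = I·t = 2.540 A × 106200 s = 269700 C.
n(e⁻) = Q/F = 269700 / 96500 = 2.795 mol.
Na⁺ + e⁻ → Na, so n(Na) = n(e⁻)/1 = 2.795 mol.
m = n·M = 2.795 × 22.99 = 64.3 g.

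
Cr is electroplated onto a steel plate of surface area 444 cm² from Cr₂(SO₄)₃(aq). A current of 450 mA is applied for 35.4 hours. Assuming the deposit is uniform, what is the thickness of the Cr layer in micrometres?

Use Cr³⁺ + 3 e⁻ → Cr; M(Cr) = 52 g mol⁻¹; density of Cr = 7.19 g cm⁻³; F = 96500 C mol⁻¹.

Q = I·t = 0.4500 × 127440 = 57350 C; n(e⁻) = 0.5943 mol.
n(Cr) = n(e⁻)/3 = 0.1981 mol, so m = 0.1981 × 52 = 10.30 g.
Volume = m/ρ = 10.30 / 7.19 = 1.433 cm³.
Thickness = V/A = 1.433 / 444 = 0.00323 cm = 32.3 μm.

32.3 μm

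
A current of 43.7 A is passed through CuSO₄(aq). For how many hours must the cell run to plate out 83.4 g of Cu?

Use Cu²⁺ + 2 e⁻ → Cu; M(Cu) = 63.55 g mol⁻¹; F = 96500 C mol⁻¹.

n(Cu) = m/M = 83.4 / 63.55 = 1.312 mol.
Each Cu atom requires 2 electrons, so n(e⁻) = 2 × 1.312 = 2.625 mol.
Q = n(e⁻)·F = 2.625 × 96500 = 253300 C.
t = Q/I = 253300 / 43.70 A = 5796 s = 1.61 h.

1.61 h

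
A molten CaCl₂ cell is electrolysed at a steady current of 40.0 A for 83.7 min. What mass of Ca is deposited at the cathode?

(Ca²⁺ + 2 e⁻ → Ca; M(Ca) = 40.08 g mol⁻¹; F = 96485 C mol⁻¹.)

Q = I·t = 40.00 A × 5022.0 s = 200900 C.
n(e⁻) = Q/F = 200900 / 96485 = 2.082 mol.
Ca²⁺ + 2 e⁻ → Ca, so n(Ca) = n(e⁻)/2 = 1.041 mol.
m = n·M = 1.041 × 40.08 = 41.7 g.

41.7 g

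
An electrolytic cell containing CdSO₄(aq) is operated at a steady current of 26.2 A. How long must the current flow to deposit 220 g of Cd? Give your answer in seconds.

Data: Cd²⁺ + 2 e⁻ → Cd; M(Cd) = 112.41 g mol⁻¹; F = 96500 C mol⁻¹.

n(Cd) = m/M = 220 / 112.41 = 1.957 mol.
Each Cd atom requires 2 electrons, so n(e⁻) = 2 × 1.957 = 3.914 mol.
Q = n(e⁻)·F = 3.914 × 96500 = 377700 C.
t = Q/I = 377700 / 26.20 A = 14420 s.

14400 s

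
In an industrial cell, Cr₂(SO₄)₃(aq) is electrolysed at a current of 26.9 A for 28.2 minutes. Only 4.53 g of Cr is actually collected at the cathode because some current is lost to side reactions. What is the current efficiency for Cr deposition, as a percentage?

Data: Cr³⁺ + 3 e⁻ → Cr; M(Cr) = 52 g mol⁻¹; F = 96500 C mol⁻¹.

55.4 %

Q = I·t = 26.90 × 1692.0 = 45510 C; n(e⁻) = 45510/96500 = 0.4717 mol.
Theoretical n(Cr) = n(e⁻)/3 = 0.1572 mol, i.e. m_theo = 0.1572 × 52 = 8.175 g.
Efficiency = m_actual / m_theo = 4.53 / 8.175 = 55.4 %.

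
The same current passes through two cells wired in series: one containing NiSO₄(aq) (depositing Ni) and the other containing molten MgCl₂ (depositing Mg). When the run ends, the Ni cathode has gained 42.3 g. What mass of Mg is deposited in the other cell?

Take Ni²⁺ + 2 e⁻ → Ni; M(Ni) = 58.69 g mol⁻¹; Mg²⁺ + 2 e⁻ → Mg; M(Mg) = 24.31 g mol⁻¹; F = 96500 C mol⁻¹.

17.5 g

n(Ni) = 42.3 / 58.69 = 0.7207 mol.
Since Ni²⁺ + 2 e⁻ → Ni, n(e⁻) passed = 2 × 0.7207 = 1.441 mol.
Cells in series carry the same charge, so the same 1.441 mol of electrons passes through cell 2.
Mg²⁺ + 2 e⁻ → Mg, so n(Mg) = 1.441 / 2 = 0.7207 mol.
m(Mg) = 0.7207 × 24.31 = 17.5 g.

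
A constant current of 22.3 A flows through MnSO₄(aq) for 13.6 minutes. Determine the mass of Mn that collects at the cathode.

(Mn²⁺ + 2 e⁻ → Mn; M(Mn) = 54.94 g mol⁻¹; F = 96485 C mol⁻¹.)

5.18 g

Q = I·t = 22.30 A × 816.00 s = 18200 C.
n(e⁻) = Q/F = 18200 / 96485 = 0.1886 mol.
Mn²⁺ + 2 e⁻ → Mn, so n(Mn) = n(e⁻)/2 = 0.09430 mol.
m = n·M = 0.09430 × 54.94 = 5.18 g.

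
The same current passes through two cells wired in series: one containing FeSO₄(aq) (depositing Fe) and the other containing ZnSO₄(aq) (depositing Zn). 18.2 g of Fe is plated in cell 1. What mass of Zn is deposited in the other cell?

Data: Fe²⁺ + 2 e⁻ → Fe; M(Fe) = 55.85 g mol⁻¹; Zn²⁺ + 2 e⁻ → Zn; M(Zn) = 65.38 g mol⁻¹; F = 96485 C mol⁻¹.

21.3 g

n(Fe) = 18.2 / 55.85 = 0.3259 mol.
Since Fe²⁺ + 2 e⁻ → Fe, n(e⁻) passed = 2 × 0.3259 = 0.6517 mol.
Cells in series carry the same charge, so the same 0.6517 mol of electrons passes through cell 2.
Zn²⁺ + 2 e⁻ → Zn, so n(Zn) = 0.6517 / 2 = 0.3259 mol.
m(Zn) = 0.3259 × 65.38 = 21.3 g.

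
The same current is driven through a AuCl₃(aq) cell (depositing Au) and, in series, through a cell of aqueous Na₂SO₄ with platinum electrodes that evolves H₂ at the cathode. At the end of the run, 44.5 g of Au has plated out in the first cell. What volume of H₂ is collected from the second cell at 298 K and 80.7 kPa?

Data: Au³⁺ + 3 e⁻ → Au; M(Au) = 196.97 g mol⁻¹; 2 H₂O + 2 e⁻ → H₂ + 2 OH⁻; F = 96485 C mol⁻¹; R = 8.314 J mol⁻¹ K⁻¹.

10.4 L

n(Au) = 44.5 / 196.97 = 0.2259 mol, so n(e⁻) = 3 × 0.2259 = 0.6778 mol.
The cells are in series, so the same 0.6778 mol of electrons passes through the second cell.
2 H₂O + 2 e⁻ → H₂ + 2 OH⁻ — 2 mol e⁻ per mol H₂, so n(H₂) = 0.6778/2 = 0.3389 mol.
V = nRT/P = (0.3389 × 8.314 × 298) / (80.7 × 10³) = 0.0104 m³ = 10.4 L.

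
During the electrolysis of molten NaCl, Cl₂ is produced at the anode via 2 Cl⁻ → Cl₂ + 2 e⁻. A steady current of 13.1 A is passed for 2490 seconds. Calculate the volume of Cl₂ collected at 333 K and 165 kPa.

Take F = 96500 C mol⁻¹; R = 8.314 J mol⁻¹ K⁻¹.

Q = I·t = 13.10 A × 2490.0 s = 32620 C.
n(e⁻) = Q/F = 32620 / 96500 = 0.3380 mol.
2 electrons are transferred per Cl₂ molecule, so n(Cl₂) = 0.3380 / 2 = 0.1690 mol.
V = nRT/P = (0.1690 × 8.314 × 333) / (165 × 10³ Pa) = 0.00284 m³ = 2.84 L.

2.84 L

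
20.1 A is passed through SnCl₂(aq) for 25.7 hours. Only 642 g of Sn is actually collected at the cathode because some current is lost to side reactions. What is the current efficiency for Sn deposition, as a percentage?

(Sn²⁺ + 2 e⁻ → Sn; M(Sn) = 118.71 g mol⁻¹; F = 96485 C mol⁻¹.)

56.1 %

Q = I·t = 20.10 × 92520 = 1860000 C; n(e⁻) = 1860000/96485 = 19.27 mol.
Theoretical n(Sn) = n(e⁻)/2 = 9.637 mol, i.e. m_theo = 9.637 × 118.71 = 1144 g.
Efficiency = m_actual / m_theo = 642 / 1144 = 56.1 %.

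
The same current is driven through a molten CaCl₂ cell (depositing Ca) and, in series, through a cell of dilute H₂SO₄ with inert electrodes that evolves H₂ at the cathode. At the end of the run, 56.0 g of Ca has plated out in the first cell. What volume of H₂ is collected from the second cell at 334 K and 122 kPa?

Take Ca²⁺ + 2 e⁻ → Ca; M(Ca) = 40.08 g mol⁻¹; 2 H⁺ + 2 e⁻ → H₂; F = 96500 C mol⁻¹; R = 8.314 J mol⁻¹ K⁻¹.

31.8 L

n(Ca) = 56.0 / 40.08 = 1.397 mol, so n(e⁻) = 2 × 1.397 = 2.794 mol.
The cells are in series, so the same 2.794 mol of electrons passes through the second cell.
2 H⁺ + 2 e⁻ → H₂ — 2 mol e⁻ per mol H₂, so n(H₂) = 2.794/2 = 1.397 mol.
V = nRT/P = (1.397 × 8.314 × 334) / (122 × 10³) = 0.0318 m³ = 31.8 L.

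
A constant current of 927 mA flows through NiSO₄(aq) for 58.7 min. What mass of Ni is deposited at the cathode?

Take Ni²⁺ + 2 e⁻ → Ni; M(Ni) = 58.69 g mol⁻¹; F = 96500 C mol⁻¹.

0.993 g

Q = I·t = 0.9270 A × 3522.0 s = 3265 C.
n(e⁻) = Q/F = 3265 / 96500 = 0.03383 mol.
Ni²⁺ + 2 e⁻ → Ni, so n(Ni) = n(e⁻)/2 = 0.01692 mol.
m = n·M = 0.01692 × 58.69 = 0.993 g.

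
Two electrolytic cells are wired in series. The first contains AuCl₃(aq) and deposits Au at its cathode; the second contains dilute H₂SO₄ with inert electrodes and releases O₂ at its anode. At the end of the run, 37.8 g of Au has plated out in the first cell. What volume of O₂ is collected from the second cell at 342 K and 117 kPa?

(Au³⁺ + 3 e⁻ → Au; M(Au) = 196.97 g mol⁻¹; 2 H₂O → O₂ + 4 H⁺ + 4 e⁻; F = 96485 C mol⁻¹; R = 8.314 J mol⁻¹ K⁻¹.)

n(Au) = 37.8 / 196.97 = 0.1919 mol, so n(e⁻) = 3 × 0.1919 = 0.5757 mol.
The cells are in series, so the same 0.5757 mol of electrons passes through the second cell.
2 H₂O → O₂ + 4 H⁺ + 4 e⁻ — 4 mol e⁻ per mol O₂, so n(O₂) = 0.5757/4 = 0.1439 mol.
V = nRT/P = (0.1439 × 8.314 × 342) / (117 × 10³) = 0.00350 m³ = 3.50 L.

3.50 L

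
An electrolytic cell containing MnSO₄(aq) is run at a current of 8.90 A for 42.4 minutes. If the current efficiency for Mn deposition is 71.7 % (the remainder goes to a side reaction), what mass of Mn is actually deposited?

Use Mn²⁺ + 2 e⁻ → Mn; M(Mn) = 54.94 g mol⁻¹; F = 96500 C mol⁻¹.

4.62 g

Q = I·t = 8.900 × 2544.0 = 22640 C.
n(e⁻) = 22640/96500 = 0.2346 mol; theoretically n(Mn) = 0.2346/2 = 0.1173 mol, m_theo = 6.445 g.
At 71.7 % efficiency, m_actual = 0.717 × 6.445 = 4.62 g.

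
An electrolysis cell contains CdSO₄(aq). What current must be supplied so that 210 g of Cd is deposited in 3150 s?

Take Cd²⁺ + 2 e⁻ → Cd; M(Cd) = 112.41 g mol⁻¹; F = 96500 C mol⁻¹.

114 A

n(Cd) = 210 / 112.41 = 1.868 mol.
n(e⁻) = 2 × 1.868 = 3.736 mol.
Q = n(e⁻)·F = 3.736 × 96500 = 360600 C.
I = Q/t = 360600 / 3150.0 s = 114 A.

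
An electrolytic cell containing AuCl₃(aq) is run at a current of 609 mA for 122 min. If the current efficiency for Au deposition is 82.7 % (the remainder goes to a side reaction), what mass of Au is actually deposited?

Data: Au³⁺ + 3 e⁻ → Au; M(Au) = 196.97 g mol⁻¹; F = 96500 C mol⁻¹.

Q = I·t = 0.6090 × 7320.0 = 4458 C.
n(e⁻) = 4458/96500 = 0.04620 mol; theoretically n(Au) = 0.04620/3 = 0.01540 mol, m_theo = 3.033 g.
At 82.7 % efficiency, m_actual = 0.827 × 3.033 = 2.51 g.

2.51 g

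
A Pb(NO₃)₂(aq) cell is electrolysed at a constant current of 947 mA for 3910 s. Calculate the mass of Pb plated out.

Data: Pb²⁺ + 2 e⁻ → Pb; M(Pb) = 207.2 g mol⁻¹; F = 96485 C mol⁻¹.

Q = I·t = 0.9470 A × 3910.0 s = 3703 C.
n(e⁻) = Q/F = 3703 / 96485 = 0.03838 mol.
Pb²⁺ + 2 e⁻ → Pb, so n(Pb) = n(e⁻)/2 = 0.01919 mol.
m = n·M = 0.01919 × 207.2 = 3.98 g.

3.98 g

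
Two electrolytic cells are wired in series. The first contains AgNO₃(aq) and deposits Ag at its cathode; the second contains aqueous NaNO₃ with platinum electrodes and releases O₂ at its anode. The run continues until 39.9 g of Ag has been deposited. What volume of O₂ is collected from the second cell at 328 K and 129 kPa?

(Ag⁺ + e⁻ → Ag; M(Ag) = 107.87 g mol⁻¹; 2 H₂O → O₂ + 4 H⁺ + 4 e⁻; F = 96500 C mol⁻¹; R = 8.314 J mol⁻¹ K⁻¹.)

n(Ag) = 39.9 / 107.87 = 0.3699 mol, so n(e⁻) = 1 × 0.3699 = 0.3699 mol.
The cells are in series, so the same 0.3699 mol of electrons passes through the second cell.
2 H₂O → O₂ + 4 H⁺ + 4 e⁻ — 4 mol e⁻ per mol O₂, so n(O₂) = 0.3699/4 = 0.09247 mol.
V = nRT/P = (0.09247 × 8.314 × 328) / (129 × 10³) = 0.00195 m³ = 1.95 L.

1.95 L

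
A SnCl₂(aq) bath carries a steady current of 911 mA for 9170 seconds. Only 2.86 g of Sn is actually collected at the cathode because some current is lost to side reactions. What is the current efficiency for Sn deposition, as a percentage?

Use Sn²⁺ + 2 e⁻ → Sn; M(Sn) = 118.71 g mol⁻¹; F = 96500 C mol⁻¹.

Q = I·t = 0.9110 × 9170.0 = 8354 C; n(e⁻) = 8354/96500 = 0.08657 mol.
Theoretical n(Sn) = n(e⁻)/2 = 0.04328 mol, i.e. m_theo = 0.04328 × 118.71 = 5.138 g.
Efficiency = m_actual / m_theo = 2.86 / 5.138 = 55.7 %.

55.7 %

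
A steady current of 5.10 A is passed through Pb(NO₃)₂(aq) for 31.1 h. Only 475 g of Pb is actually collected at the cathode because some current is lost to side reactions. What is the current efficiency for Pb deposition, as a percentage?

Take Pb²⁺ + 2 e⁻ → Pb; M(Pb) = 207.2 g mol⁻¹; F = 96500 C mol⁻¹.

Q = I·t = 5.100 × 111960 = 571000 C; n(e⁻) = 571000/96500 = 5.917 mol.
Theoretical n(Pb) = n(e⁻)/2 = 2.959 mol, i.e. m_theo = 2.959 × 207.2 = 613.0 g.
Efficiency = m_actual / m_theo = 475 / 613.0 = 77.5 %.

77.5 %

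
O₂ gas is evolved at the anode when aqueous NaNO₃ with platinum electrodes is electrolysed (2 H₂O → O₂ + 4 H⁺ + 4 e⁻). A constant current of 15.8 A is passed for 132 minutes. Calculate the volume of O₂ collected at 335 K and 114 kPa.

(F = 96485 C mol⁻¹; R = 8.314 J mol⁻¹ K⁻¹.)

7.92 L

Q = I·t = 15.80 A × 7920.0 s = 125100 C.
n(e⁻) = Q/F = 125100 / 96485 = 1.297 mol.
4 electrons are transferred per O₂ molecule, so n(O₂) = 1.297 / 4 = 0.3242 mol.
V = nRT/P = (0.3242 × 8.314 × 335) / (114 × 10³ Pa) = 0.00792 m³ = 7.92 L.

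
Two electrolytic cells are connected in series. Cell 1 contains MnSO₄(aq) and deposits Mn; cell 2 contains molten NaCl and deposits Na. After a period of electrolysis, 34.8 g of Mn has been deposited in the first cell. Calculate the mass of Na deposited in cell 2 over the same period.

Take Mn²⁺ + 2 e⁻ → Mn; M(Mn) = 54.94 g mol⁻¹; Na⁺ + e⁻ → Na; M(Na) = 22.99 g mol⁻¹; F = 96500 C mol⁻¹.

n(Mn) = 34.8 / 54.94 = 0.6334 mol.
Since Mn²⁺ + 2 e⁻ → Mn, n(e⁻) passed = 2 × 0.6334 = 1.267 mol.
Cells in series carry the same charge, so the same 1.267 mol of electrons passes through cell 2.
Na⁺ + e⁻ → Na, so n(Na) = 1.267 / 1 = 1.267 mol.
m(Na) = 1.267 × 22.99 = 29.1 g.

29.1 g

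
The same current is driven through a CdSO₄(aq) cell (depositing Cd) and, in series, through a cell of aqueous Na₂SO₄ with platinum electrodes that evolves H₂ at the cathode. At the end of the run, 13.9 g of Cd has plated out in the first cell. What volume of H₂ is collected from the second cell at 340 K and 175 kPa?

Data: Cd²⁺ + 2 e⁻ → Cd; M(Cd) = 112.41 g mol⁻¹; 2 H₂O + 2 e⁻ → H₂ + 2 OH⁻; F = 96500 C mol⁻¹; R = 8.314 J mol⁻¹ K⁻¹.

2.00 L

n(Cd) = 13.9 / 112.41 = 0.1237 mol, so n(e⁻) = 2 × 0.1237 = 0.2473 mol.
The cells are in series, so the same 0.2473 mol of electrons passes through the second cell.
2 H₂O + 2 e⁻ → H₂ + 2 OH⁻ — 2 mol e⁻ per mol H₂, so n(H₂) = 0.2473/2 = 0.1237 mol.
V = nRT/P = (0.1237 × 8.314 × 340) / (175 × 10³) = 0.00200 m³ = 2.00 L.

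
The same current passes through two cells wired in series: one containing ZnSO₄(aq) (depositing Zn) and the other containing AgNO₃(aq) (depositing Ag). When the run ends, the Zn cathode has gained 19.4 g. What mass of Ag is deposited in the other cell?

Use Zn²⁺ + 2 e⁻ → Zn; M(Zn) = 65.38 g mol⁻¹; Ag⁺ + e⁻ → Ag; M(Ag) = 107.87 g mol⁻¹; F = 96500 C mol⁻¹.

64.0 g

n(Zn) = 19.4 / 65.38 = 0.2967 mol.
Since Zn²⁺ + 2 e⁻ → Zn, n(e⁻) passed = 2 × 0.2967 = 0.5935 mol.
Cells in series carry the same charge, so the same 0.5935 mol of electrons passes through cell 2.
Ag⁺ + e⁻ → Ag, so n(Ag) = 0.5935 / 1 = 0.5935 mol.
m(Ag) = 0.5935 × 107.87 = 64.0 g.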